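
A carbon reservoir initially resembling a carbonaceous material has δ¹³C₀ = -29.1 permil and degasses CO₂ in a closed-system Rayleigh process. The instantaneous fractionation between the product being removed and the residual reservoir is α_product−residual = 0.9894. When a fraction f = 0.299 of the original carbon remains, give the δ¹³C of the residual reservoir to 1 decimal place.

-16.6 permil

Rayleigh residual: δ_res = (δ₀ + 1000)·f^(α−1) − 1000
α − 1 = -0.01060
f^(α−1) = 0.299^(-0.01060) = 1.012880
δ_res = (-29.1 + 1000) × 1.012880 − 1000 = 983.405 − 1000 = -16.60 permil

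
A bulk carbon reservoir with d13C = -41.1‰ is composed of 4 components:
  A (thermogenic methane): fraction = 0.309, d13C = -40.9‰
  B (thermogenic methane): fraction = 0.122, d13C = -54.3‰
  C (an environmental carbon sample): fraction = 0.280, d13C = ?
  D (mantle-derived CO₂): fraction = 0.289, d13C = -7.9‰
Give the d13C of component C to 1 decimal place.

-69.8‰

Isotope mass balance: δ_bulk = Σ fᵢ·δᵢ.
-41.1 = 0.309×(-40.9) + 0.122×(-54.3) + 0.280×δ_C + 0.289×(-7.9)
0.280·δ_C = -41.1 − (-21.546) = -19.554
δ_C = -19.554 / 0.280 = -69.84‰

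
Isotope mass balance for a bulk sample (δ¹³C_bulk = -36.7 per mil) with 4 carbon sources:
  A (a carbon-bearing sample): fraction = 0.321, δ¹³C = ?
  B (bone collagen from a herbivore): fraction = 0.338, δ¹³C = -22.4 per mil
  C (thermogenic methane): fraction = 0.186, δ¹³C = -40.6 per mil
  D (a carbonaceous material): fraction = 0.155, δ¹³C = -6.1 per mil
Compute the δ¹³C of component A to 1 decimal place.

Isotope mass balance: δ_bulk = Σ fᵢ·δᵢ.
-36.7 = 0.321×δ_A + 0.338×(-22.4) + 0.186×(-40.6) + 0.155×(-6.1)
0.321·δ_A = -36.7 − (-16.068) = -20.632
δ_A = -20.632 / 0.321 = -64.27 per mil

-64.3 per mil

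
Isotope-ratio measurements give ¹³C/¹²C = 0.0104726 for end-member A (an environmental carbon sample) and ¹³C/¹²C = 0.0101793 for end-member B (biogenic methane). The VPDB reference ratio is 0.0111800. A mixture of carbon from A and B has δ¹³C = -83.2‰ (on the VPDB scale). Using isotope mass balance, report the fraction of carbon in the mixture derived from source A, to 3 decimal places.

δ_A = (0.0104726/0.0111800 − 1)×1000 = (0.936726 − 1)×1000 = -63.274‰
δ_B = (0.0101793/0.0111800 − 1)×1000 = (0.910492 − 1)×1000 = -89.508‰
f_A = (δ_mix − δ_B)/(δ_A − δ_B) = (-83.2 − (-89.508))/(-63.274 − (-89.508))
f_A = 6.308 / 26.234 = 0.2405

0.240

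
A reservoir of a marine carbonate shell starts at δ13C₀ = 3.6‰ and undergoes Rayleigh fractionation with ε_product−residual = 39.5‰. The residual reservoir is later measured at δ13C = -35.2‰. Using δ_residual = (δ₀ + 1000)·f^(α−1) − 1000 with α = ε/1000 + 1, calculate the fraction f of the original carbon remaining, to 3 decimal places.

0.369

α − 1 = ε/1000 = 0.0395
(δ_res + 1000)/(δ₀ + 1000) = (-35.2 + 1000)/(3.6 + 1000) = 964.8/1003.6 = 0.961339
f = 0.961339^(1/0.0395) = exp(ln(0.961339)/0.0395) = exp(-0.03943/0.0395)
f = exp(-0.9982) = 0.3686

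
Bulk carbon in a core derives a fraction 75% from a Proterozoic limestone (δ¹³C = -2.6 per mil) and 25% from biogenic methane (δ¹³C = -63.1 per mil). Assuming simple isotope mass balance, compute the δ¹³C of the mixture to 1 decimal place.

δ_mix = f_A·δ_A + f_B·δ_B
δ_mix = 0.75 × (-2.6) + 0.25 × (-63.1)
δ_mix = -1.95 + -15.78 = -17.73 per mil

-17.7 per mil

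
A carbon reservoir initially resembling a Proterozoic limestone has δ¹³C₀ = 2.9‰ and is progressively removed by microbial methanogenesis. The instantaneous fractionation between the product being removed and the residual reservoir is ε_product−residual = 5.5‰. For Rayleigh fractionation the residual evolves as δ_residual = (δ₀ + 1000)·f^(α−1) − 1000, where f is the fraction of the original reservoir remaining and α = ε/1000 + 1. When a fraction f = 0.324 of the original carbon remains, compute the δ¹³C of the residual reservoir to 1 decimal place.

-3.3‰

Rayleigh residual: δ_res = (δ₀ + 1000)·f^(α−1) − 1000
α = ε/1000 + 1 = 1.00550, so α − 1 = 0.00550
f^(α−1) = 0.324^(0.00550) = 0.993821
δ_res = (2.9 + 1000) × 0.993821 − 1000 = 996.703 − 1000 = -3.30‰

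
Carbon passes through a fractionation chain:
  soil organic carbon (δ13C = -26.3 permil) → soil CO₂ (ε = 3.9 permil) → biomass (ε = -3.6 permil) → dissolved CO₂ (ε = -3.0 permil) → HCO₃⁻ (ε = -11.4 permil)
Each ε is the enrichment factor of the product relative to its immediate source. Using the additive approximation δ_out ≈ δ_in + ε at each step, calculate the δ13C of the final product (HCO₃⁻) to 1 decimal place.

-40.4 permil

step 1: δ ≈ -26.3 + (3.9) = -22.4 permil
step 2: δ ≈ -22.4 + (-3.6) = -26.0 permil
step 3: δ ≈ -26.0 + (-3.0) = -29.0 permil
step 4: δ ≈ -29.0 + (-11.4) = -40.4 permil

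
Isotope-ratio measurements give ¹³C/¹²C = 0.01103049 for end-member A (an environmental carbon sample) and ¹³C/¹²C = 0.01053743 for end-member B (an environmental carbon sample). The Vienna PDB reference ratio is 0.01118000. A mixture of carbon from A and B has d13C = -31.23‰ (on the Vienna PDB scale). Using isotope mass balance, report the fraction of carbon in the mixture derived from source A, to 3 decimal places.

δ_A = (0.01103049/0.01118000 − 1)×1000 = (0.986627 − 1)×1000 = -13.373‰
δ_B = (0.01053743/0.01118000 − 1)×1000 = (0.942525 − 1)×1000 = -57.475‰
f_A = (δ_mix − δ_B)/(δ_A − δ_B) = (-31.23 − (-57.475))/(-13.373 − (-57.475))
f_A = 26.245 / 44.102 = 0.5951

0.595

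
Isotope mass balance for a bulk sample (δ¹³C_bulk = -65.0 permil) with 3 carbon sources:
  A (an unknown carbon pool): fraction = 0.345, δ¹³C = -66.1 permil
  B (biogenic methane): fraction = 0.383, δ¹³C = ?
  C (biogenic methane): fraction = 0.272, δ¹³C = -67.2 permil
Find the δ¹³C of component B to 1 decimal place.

Isotope mass balance: δ_bulk = Σ fᵢ·δᵢ.
-65.0 = 0.345×(-66.1) + 0.383×δ_B + 0.272×(-67.2)
0.383·δ_B = -65.0 − (-41.083) = -23.917
δ_B = -23.917 / 0.383 = -62.45 permil

-62.4 permil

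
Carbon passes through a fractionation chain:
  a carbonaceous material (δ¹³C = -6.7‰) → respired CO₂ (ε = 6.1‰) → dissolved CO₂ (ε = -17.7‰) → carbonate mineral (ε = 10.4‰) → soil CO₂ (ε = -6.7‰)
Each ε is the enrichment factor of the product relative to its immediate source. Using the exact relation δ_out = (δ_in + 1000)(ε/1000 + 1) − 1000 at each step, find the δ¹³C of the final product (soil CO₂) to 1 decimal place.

step 1: δ = (-6.70 + 1000)·(6.1/1000 + 1) − 1000 = -0.64‰
step 2: δ = (-0.64 + 1000)·(-17.7/1000 + 1) − 1000 = -18.33‰
step 3: δ = (-18.33 + 1000)·(10.4/1000 + 1) − 1000 = -8.12‰
step 4: δ = (-8.12 + 1000)·(-6.7/1000 + 1) − 1000 = -14.77‰

-14.8‰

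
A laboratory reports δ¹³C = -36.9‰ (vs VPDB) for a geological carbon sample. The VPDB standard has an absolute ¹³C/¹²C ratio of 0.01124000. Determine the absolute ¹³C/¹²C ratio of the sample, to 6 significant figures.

R_sample = R_standard × (δ¹³C/1000 + 1)
R_sample = 0.01124000 × (-36.9/1000 + 1) = 0.01124000 × 0.963100
R_sample = 0.0108252

0.0108252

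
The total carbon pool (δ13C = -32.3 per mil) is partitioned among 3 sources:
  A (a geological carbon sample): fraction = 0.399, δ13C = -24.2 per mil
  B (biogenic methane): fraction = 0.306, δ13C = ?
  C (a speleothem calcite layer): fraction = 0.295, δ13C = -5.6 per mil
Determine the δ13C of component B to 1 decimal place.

-68.6 per mil

Isotope mass balance: δ_bulk = Σ fᵢ·δᵢ.
-32.3 = 0.399×(-24.2) + 0.306×δ_B + 0.295×(-5.6)
0.306·δ_B = -32.3 − (-11.308) = -20.992
δ_B = -20.992 / 0.306 = -68.60 per mil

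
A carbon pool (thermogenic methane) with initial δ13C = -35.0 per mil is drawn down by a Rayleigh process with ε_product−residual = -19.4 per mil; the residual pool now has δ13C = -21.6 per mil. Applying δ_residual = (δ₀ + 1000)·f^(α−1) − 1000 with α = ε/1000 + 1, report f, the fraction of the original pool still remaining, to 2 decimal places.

α − 1 = ε/1000 = -0.0194
(δ_res + 1000)/(δ₀ + 1000) = (-21.6 + 1000)/(-35.0 + 1000) = 978.4/965.0 = 1.013886
f = 1.013886^(1/-0.0194) = exp(ln(1.013886)/-0.0194) = exp(0.01379/-0.0194)
f = exp(-0.7108) = 0.4912

0.49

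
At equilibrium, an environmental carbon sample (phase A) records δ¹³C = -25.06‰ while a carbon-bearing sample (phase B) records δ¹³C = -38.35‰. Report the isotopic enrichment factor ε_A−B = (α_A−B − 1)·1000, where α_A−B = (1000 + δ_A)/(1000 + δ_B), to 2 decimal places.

α_A−B = (1000 + -25.06) / (1000 + -38.35) = 974.94 / 961.65 = 1.013820
ε_A−B = (1.013820 − 1) × 1000 = 13.820‰
(The approximation ε ≈ δ_A − δ_B would give 13.29‰.)

13.82‰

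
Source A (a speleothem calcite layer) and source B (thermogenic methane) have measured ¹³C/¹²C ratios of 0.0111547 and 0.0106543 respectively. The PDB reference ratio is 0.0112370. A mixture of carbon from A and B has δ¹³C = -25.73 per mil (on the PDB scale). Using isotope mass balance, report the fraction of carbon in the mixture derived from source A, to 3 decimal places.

δ_A = (0.0111547/0.0112370 − 1)×1000 = (0.992676 − 1)×1000 = -7.324 per mil
δ_B = (0.0106543/0.0112370 − 1)×1000 = (0.948145 − 1)×1000 = -51.855 per mil
f_A = (δ_mix − δ_B)/(δ_A − δ_B) = (-25.73 − (-51.855))/(-7.324 − (-51.855))
f_A = 26.125 / 44.531 = 0.5867

0.587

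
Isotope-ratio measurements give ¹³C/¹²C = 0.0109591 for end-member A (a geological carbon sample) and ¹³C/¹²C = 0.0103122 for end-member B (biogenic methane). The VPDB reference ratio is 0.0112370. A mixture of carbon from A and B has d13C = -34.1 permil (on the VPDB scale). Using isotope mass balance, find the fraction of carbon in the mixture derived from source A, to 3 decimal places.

δ_A = (0.0109591/0.0112370 − 1)×1000 = (0.975269 − 1)×1000 = -24.731 permil
δ_B = (0.0103122/0.0112370 − 1)×1000 = (0.917700 − 1)×1000 = -82.300 permil
f_A = (δ_mix − δ_B)/(δ_A − δ_B) = (-34.1 − (-82.300))/(-24.731 − (-82.300))
f_A = 48.200 / 57.569 = 0.8373

0.837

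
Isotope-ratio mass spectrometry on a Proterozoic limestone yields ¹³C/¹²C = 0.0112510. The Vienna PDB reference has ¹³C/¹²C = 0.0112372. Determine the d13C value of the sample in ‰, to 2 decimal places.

1.23‰

d13C = (R_sample / R_standard − 1) × 1000
R_sample / R_standard = 0.0112510 / 0.0112372 = 1.001228
d13C = (1.001228 − 1) × 1000 = 1.228‰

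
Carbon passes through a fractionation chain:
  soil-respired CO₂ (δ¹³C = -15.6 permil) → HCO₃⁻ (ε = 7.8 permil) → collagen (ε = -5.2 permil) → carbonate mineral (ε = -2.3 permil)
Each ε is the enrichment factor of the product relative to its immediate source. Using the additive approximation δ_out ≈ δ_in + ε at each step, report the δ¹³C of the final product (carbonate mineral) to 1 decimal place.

step 1: δ ≈ -15.6 + (7.8) = -7.8 permil
step 2: δ ≈ -7.8 + (-5.2) = -13.0 permil
step 3: δ ≈ -13.0 + (-2.3) = -15.3 permil

-15.3 permil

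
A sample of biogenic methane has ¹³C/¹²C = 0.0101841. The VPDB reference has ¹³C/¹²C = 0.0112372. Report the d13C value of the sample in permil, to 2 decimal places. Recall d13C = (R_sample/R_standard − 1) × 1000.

d13C = (R_sample / R_standard − 1) × 1000
R_sample / R_standard = 0.0101841 / 0.0112372 = 0.906284
d13C = (0.906284 − 1) × 1000 = -93.716 permil

-93.72 permil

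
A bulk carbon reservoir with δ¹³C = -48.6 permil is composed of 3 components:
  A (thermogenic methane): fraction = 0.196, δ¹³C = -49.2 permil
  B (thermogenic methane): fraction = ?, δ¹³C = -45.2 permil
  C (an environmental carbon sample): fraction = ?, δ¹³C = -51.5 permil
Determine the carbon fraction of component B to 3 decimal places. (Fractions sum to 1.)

Let f_B and f_C be the unknown fractions; fractions sum to 1 so f_B + f_C = 0.804.
Mass balance: Σ fᵢ·δᵢ = δ_bulk ⇒ f_B·(-45.2) + f_C·(-51.5) = -48.6 − (-9.643) = -38.957
Substitute f_C = 0.804 − f_B:
f_B·(-45.2 − -51.5) = -38.957 − 0.804×(-51.5) = 2.449
f_B = 2.449 / 6.3 = 0.3888

0.389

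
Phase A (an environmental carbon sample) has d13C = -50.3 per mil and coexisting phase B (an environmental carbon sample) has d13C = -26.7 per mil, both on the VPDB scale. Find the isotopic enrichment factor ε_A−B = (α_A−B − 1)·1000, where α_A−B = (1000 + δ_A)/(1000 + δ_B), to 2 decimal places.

-24.25 per mil

α_A−B = (1000 + -50.3) / (1000 + -26.7) = 949.7 / 973.3 = 0.975753
ε_A−B = (0.975753 − 1) × 1000 = -24.247 per mil
(The approximation ε ≈ δ_A − δ_B would give -23.6 per mil.)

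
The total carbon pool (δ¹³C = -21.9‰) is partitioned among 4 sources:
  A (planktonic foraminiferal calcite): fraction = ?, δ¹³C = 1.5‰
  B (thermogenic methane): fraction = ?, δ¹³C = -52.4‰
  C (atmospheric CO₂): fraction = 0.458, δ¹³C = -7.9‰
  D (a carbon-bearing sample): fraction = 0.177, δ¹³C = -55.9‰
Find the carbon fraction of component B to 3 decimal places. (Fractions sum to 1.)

0.166

Let f_B and f_A be the unknown fractions; fractions sum to 1 so f_B + f_A = 0.365.
Mass balance: Σ fᵢ·δᵢ = δ_bulk ⇒ f_B·(-52.4) + f_A·(1.5) = -21.9 − (-13.512) = -8.387
Substitute f_A = 0.365 − f_B:
f_B·(-52.4 − 1.5) = -8.387 − 0.365×(1.5) = -8.935
f_B = -8.935 / -53.9 = 0.1658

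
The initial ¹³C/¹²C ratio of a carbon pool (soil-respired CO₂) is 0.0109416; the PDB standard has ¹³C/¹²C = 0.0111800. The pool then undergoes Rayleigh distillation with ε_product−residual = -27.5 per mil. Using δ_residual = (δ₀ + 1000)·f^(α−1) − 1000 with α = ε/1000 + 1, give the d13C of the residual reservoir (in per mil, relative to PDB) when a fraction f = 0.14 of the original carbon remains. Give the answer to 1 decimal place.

δ₀ = (0.0109416/0.0111800 − 1)×1000 = (0.978676 − 1)×1000 = -21.324 per mil
α − 1 = ε/1000 = -0.0275
f^(α−1) = 0.14^(-0.0275) = 1.055556
δ_res = (-21.324 + 1000) × 1.055556 − 1000 = 1033.048 − 1000 = 33.05 per mil

33.0 per mil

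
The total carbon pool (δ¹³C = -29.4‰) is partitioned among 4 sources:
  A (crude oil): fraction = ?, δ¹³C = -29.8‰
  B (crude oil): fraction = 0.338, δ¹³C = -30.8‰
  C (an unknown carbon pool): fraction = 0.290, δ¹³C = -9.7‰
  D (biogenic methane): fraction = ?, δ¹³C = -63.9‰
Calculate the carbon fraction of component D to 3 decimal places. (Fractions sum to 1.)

0.149

Let f_D and f_A be the unknown fractions; fractions sum to 1 so f_D + f_A = 0.372.
Mass balance: Σ fᵢ·δᵢ = δ_bulk ⇒ f_D·(-63.9) + f_A·(-29.8) = -29.4 − (-13.223) = -16.177
Substitute f_A = 0.372 − f_D:
f_D·(-63.9 − -29.8) = -16.177 − 0.372×(-29.8) = -5.091
f_D = -5.091 / -34.1 = 0.1493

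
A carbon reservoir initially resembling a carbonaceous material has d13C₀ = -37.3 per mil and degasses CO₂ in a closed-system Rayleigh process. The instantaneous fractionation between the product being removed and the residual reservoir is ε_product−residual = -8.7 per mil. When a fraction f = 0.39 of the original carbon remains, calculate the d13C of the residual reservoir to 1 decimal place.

-29.4 per mil

Rayleigh residual: δ_res = (δ₀ + 1000)·f^(α−1) − 1000
α = ε/1000 + 1 = 0.99130, so α − 1 = -0.00870
f^(α−1) = 0.39^(-0.00870) = 1.008226
δ_res = (-37.3 + 1000) × 1.008226 − 1000 = 970.619 − 1000 = -29.38 per mil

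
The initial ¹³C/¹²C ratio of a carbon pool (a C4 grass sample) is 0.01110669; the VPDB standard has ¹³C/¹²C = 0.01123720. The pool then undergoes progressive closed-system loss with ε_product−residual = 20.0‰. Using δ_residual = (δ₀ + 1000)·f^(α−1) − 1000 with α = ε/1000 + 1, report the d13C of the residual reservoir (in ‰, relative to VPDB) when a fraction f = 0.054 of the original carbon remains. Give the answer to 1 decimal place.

δ₀ = (0.01110669/0.01123720 − 1)×1000 = (0.988386 − 1)×1000 = -11.614‰
α − 1 = ε/1000 = 0.0200
f^(α−1) = 0.054^(0.0200) = 0.943296
δ_res = (-11.614 + 1000) × 0.943296 − 1000 = 932.340 − 1000 = -67.66‰

-67.7‰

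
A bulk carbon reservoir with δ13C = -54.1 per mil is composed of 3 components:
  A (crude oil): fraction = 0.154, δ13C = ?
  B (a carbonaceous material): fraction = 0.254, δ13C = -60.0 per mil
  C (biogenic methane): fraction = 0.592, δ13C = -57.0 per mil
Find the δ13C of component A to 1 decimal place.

Isotope mass balance: δ_bulk = Σ fᵢ·δᵢ.
-54.1 = 0.154×δ_A + 0.254×(-60.0) + 0.592×(-57.0)
0.154·δ_A = -54.1 − (-48.984) = -5.116
δ_A = -5.116 / 0.154 = -33.22 per mil

-33.2 per mil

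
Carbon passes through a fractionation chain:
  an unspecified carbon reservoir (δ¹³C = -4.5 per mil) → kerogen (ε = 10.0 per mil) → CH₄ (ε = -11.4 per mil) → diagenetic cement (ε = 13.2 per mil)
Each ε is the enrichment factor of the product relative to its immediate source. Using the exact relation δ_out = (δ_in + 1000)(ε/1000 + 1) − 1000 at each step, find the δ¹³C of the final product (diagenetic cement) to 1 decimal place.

step 1: δ = (-4.50 + 1000)·(10.0/1000 + 1) − 1000 = 5.46 per mil
step 2: δ = (5.46 + 1000)·(-11.4/1000 + 1) − 1000 = -6.01 per mil
step 3: δ = (-6.01 + 1000)·(13.2/1000 + 1) − 1000 = 7.11 per mil

7.1 per mil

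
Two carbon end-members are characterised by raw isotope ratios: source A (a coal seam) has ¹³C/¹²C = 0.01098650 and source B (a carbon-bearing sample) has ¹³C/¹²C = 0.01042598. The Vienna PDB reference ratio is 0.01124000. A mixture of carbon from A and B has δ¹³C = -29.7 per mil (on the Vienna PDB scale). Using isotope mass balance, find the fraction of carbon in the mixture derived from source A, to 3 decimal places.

δ_A = (0.01098650/0.01124000 − 1)×1000 = (0.977447 − 1)×1000 = -22.553 per mil
δ_B = (0.01042598/0.01124000 − 1)×1000 = (0.927578 − 1)×1000 = -72.422 per mil
f_A = (δ_mix − δ_B)/(δ_A − δ_B) = (-29.7 − (-72.422))/(-22.553 − (-72.422))
f_A = 42.722 / 49.868 = 0.8567

0.857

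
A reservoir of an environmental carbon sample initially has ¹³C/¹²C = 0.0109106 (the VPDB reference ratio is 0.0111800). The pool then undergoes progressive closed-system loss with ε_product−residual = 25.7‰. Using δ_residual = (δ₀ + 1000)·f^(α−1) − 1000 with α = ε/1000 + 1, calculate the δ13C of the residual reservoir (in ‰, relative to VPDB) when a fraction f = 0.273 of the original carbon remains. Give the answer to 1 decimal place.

-56.1‰

δ₀ = (0.0109106/0.0111800 − 1)×1000 = (0.975903 − 1)×1000 = -24.097‰
α − 1 = ε/1000 = 0.0257
f^(α−1) = 0.273^(0.0257) = 0.967185
δ_res = (-24.097 + 1000) × 0.967185 − 1000 = 943.879 − 1000 = -56.12‰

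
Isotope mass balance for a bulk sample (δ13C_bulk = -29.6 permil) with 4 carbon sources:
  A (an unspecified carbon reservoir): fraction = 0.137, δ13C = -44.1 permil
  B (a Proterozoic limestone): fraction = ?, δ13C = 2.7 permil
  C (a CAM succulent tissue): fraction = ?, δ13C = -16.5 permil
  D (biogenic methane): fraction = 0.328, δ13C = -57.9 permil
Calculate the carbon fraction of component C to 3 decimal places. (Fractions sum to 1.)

Let f_C and f_B be the unknown fractions; fractions sum to 1 so f_C + f_B = 0.535.
Mass balance: Σ fᵢ·δᵢ = δ_bulk ⇒ f_C·(-16.5) + f_B·(2.7) = -29.6 − (-25.033) = -4.567
Substitute f_B = 0.535 − f_C:
f_C·(-16.5 − 2.7) = -4.567 − 0.535×(2.7) = -6.012
f_C = -6.012 / -19.2 = 0.3131

0.313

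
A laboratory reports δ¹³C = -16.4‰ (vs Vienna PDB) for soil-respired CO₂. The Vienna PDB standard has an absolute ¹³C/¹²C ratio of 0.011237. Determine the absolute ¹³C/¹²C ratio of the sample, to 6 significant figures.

0.0110527

R_sample = R_standard × (δ¹³C/1000 + 1)
R_sample = 0.011237 × (-16.4/1000 + 1) = 0.011237 × 0.983600
R_sample = 0.0110527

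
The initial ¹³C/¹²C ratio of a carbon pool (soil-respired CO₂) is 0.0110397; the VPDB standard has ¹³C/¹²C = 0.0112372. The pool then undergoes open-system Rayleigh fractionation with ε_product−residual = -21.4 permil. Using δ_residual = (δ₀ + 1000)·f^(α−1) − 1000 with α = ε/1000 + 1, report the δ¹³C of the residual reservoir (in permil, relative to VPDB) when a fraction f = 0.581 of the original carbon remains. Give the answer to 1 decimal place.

δ₀ = (0.0110397/0.0112372 − 1)×1000 = (0.982424 − 1)×1000 = -17.576 permil
α − 1 = ε/1000 = -0.0214
f^(α−1) = 0.581^(-0.0214) = 1.011688
δ_res = (-17.576 + 1000) × 1.011688 − 1000 = 993.907 − 1000 = -6.09 permil

-6.1 permil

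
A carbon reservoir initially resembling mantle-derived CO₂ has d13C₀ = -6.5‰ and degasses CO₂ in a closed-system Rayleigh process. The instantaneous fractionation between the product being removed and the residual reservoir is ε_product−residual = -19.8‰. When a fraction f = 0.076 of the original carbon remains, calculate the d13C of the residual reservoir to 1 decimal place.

Rayleigh residual: δ_res = (δ₀ + 1000)·f^(α−1) − 1000
α = ε/1000 + 1 = 0.98020, so α − 1 = -0.01980
f^(α−1) = 0.076^(-0.01980) = 1.052349
δ_res = (-6.5 + 1000) × 1.052349 − 1000 = 1045.509 − 1000 = 45.51‰

45.5‰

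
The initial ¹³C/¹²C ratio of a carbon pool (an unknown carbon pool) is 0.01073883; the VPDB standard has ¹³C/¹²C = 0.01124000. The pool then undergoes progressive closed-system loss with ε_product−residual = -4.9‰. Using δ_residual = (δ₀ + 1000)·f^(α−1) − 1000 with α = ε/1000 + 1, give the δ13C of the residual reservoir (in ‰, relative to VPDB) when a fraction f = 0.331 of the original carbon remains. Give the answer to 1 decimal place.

δ₀ = (0.01073883/0.01124000 − 1)×1000 = (0.955412 − 1)×1000 = -44.588‰
α − 1 = ε/1000 = -0.0049
f^(α−1) = 0.331^(-0.0049) = 1.005432
δ_res = (-44.588 + 1000) × 1.005432 − 1000 = 960.602 − 1000 = -39.40‰

-39.4‰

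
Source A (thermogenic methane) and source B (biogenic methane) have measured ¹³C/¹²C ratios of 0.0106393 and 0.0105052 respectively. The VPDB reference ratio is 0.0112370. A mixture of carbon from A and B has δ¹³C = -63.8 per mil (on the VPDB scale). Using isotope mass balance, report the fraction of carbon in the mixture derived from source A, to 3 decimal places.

0.111

δ_A = (0.0106393/0.0112370 − 1)×1000 = (0.946810 − 1)×1000 = -53.190 per mil
δ_B = (0.0105052/0.0112370 − 1)×1000 = (0.934876 − 1)×1000 = -65.124 per mil
f_A = (δ_mix − δ_B)/(δ_A − δ_B) = (-63.8 − (-65.124))/(-53.190 − (-65.124))
f_A = 1.324 / 11.934 = 0.1110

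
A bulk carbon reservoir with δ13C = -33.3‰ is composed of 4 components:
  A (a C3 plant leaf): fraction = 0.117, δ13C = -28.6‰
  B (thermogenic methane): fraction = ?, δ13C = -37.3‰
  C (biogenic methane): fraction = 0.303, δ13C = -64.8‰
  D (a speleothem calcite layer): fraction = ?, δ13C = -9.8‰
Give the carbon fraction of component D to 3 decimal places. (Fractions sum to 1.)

0.411

Let f_D and f_B be the unknown fractions; fractions sum to 1 so f_D + f_B = 0.580.
Mass balance: Σ fᵢ·δᵢ = δ_bulk ⇒ f_D·(-9.8) + f_B·(-37.3) = -33.3 − (-22.981) = -10.319
Substitute f_B = 0.580 − f_D:
f_D·(-9.8 − -37.3) = -10.319 − 0.580×(-37.3) = 11.315
f_D = 11.315 / 27.5 = 0.4114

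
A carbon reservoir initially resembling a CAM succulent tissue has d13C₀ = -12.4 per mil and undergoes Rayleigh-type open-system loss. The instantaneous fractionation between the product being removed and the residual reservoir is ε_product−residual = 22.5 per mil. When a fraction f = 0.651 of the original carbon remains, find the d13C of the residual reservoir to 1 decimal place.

-21.9 per mil

Rayleigh residual: δ_res = (δ₀ + 1000)·f^(α−1) − 1000
α = ε/1000 + 1 = 1.02250, so α − 1 = 0.02250
f^(α−1) = 0.651^(0.02250) = 0.990388
δ_res = (-12.4 + 1000) × 0.990388 − 1000 = 978.108 − 1000 = -21.89 per mil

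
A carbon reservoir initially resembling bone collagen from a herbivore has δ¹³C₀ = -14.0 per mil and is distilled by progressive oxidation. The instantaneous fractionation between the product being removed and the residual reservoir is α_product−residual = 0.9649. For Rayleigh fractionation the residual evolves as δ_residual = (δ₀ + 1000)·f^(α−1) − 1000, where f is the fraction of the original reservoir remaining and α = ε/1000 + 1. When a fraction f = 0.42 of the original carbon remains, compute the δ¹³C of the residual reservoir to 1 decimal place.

16.5 per mil

Rayleigh residual: δ_res = (δ₀ + 1000)·f^(α−1) − 1000
α − 1 = -0.03510
f^(α−1) = 0.42^(-0.03510) = 1.030918
δ_res = (-14.0 + 1000) × 1.030918 − 1000 = 1016.485 − 1000 = 16.48 per mil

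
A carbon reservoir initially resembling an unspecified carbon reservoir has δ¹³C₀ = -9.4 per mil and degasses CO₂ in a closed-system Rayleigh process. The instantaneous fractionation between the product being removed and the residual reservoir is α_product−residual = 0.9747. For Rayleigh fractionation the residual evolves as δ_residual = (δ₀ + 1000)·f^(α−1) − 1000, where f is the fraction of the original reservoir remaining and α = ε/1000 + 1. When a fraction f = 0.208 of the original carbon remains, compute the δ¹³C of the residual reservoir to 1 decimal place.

Rayleigh residual: δ_res = (δ₀ + 1000)·f^(α−1) − 1000
α − 1 = -0.02530
f^(α−1) = 0.208^(-0.02530) = 1.040526
δ_res = (-9.4 + 1000) × 1.040526 − 1000 = 1030.745 − 1000 = 30.75 per mil

30.7 per mil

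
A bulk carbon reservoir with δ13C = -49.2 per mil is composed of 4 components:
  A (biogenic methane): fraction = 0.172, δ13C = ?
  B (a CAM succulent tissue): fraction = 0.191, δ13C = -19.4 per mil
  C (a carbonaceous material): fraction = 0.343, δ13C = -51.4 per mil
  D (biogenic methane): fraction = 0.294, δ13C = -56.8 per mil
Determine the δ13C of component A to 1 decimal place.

Isotope mass balance: δ_bulk = Σ fᵢ·δᵢ.
-49.2 = 0.172×δ_A + 0.191×(-19.4) + 0.343×(-51.4) + 0.294×(-56.8)
0.172·δ_A = -49.2 − (-38.035) = -11.165
δ_A = -11.165 / 0.172 = -64.91 per mil

-64.9 per mil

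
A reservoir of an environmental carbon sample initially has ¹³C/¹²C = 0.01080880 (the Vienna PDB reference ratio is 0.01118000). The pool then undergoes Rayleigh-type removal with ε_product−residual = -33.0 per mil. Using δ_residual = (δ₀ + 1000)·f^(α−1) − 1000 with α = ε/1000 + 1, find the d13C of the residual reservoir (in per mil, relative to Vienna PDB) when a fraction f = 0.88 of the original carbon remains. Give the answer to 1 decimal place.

-29.1 per mil

δ₀ = (0.01080880/0.01118000 − 1)×1000 = (0.966798 − 1)×1000 = -33.202 per mil
α − 1 = ε/1000 = -0.0330
f^(α−1) = 0.88^(-0.0330) = 1.004227
δ_res = (-33.202 + 1000) × 1.004227 − 1000 = 970.885 − 1000 = -29.12 per mil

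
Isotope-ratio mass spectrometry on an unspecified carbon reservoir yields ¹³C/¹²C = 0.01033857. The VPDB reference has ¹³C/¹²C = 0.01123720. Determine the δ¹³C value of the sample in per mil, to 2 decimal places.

-79.97 per mil

δ¹³C = (R_sample / R_standard − 1) × 1000
R_sample / R_standard = 0.01033857 / 0.01123720 = 0.920031
δ¹³C = (0.920031 − 1) × 1000 = -79.969 per mil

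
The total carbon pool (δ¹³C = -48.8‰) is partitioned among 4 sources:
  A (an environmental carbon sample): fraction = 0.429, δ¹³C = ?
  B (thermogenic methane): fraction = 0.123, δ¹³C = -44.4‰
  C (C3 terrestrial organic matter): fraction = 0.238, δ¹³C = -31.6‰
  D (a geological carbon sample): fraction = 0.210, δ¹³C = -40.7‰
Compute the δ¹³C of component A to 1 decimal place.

Isotope mass balance: δ_bulk = Σ fᵢ·δᵢ.
-48.8 = 0.429×δ_A + 0.123×(-44.4) + 0.238×(-31.6) + 0.210×(-40.7)
0.429·δ_A = -48.8 − (-21.529) = -27.271
δ_A = -27.271 / 0.429 = -63.57‰

-63.6‰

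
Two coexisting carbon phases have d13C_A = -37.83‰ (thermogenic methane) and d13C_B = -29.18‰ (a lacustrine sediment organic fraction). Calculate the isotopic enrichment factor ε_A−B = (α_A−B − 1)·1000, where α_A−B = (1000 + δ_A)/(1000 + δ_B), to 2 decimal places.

α_A−B = (1000 + -37.83) / (1000 + -29.18) = 962.17 / 970.82 = 0.991090
ε_A−B = (0.991090 − 1) × 1000 = -8.910‰
(The approximation ε ≈ δ_A − δ_B would give -8.65‰.)

-8.91‰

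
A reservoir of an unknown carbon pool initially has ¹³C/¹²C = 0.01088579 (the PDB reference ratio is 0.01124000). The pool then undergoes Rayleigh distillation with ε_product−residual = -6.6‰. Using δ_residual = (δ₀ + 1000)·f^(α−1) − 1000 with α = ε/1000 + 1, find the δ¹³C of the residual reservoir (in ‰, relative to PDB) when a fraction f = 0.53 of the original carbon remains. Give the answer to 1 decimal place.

δ₀ = (0.01088579/0.01124000 − 1)×1000 = (0.968487 − 1)×1000 = -31.513‰
α − 1 = ε/1000 = -0.0066
f^(α−1) = 0.53^(-0.0066) = 1.004199
δ_res = (-31.513 + 1000) × 1.004199 − 1000 = 972.553 − 1000 = -27.45‰

-27.4‰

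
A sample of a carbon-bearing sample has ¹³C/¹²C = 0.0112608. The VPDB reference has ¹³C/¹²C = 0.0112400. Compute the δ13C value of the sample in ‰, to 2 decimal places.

δ13C = (R_sample / R_standard − 1) × 1000
R_sample / R_standard = 0.0112608 / 0.0112400 = 1.001851
δ13C = (1.001851 − 1) × 1000 = 1.851‰

1.85‰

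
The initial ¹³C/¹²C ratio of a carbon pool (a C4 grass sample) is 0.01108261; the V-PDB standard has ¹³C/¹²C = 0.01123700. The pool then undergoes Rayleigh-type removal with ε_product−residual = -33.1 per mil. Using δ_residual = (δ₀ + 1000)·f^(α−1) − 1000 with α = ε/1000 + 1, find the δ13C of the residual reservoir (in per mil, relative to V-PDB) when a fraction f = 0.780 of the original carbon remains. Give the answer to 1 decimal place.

δ₀ = (0.01108261/0.01123700 − 1)×1000 = (0.986261 − 1)×1000 = -13.739 per mil
α − 1 = ε/1000 = -0.0331
f^(α−1) = 0.780^(-0.0331) = 1.008258
δ_res = (-13.739 + 1000) × 1.008258 − 1000 = 994.405 − 1000 = -5.59 per mil

-5.6 per mil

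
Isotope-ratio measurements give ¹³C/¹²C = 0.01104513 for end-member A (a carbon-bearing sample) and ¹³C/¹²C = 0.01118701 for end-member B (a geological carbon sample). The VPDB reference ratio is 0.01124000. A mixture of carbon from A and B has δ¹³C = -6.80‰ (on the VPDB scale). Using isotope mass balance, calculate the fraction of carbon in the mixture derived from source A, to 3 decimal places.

0.165

δ_A = (0.01104513/0.01124000 − 1)×1000 = (0.982663 − 1)×1000 = -17.337‰
δ_B = (0.01118701/0.01124000 − 1)×1000 = (0.995286 − 1)×1000 = -4.714‰
f_A = (δ_mix − δ_B)/(δ_A − δ_B) = (-6.80 − (-4.714))/(-17.337 − (-4.714))
f_A = -2.086 / -12.623 = 0.1652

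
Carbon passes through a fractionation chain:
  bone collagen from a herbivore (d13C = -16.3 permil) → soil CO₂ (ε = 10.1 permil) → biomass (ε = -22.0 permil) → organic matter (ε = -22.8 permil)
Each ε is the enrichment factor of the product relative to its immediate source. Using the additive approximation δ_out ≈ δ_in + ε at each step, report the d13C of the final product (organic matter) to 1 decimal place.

step 1: δ ≈ -16.3 + (10.1) = -6.2 permil
step 2: δ ≈ -6.2 + (-22.0) = -28.2 permil
step 3: δ ≈ -28.2 + (-22.8) = -51.0 permil

-51.0 permil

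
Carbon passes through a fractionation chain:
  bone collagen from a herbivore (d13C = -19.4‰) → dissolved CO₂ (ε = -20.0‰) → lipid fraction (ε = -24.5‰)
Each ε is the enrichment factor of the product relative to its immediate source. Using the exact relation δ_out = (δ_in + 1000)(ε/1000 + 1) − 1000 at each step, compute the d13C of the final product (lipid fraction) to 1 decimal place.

step 1: δ = (-19.40 + 1000)·(-20.0/1000 + 1) − 1000 = -39.01‰
step 2: δ = (-39.01 + 1000)·(-24.5/1000 + 1) − 1000 = -62.56‰

-62.6‰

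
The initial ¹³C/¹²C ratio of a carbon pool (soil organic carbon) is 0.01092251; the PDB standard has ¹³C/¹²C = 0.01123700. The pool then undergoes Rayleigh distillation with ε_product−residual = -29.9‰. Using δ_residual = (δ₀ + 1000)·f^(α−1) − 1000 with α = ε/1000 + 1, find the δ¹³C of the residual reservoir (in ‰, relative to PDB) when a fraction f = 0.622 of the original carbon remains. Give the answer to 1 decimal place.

δ₀ = (0.01092251/0.01123700 − 1)×1000 = (0.972013 − 1)×1000 = -27.987‰
α − 1 = ε/1000 = -0.0299
f^(α−1) = 0.622^(-0.0299) = 1.014298
δ_res = (-27.987 + 1000) × 1.014298 − 1000 = 985.911 − 1000 = -14.09‰

-14.1‰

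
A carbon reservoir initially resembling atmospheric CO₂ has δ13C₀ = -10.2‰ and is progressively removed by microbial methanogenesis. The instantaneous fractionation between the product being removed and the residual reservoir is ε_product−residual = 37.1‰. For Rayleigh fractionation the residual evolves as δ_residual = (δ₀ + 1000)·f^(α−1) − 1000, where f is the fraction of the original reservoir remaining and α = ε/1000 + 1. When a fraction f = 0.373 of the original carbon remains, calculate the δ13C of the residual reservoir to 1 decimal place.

-45.8‰

Rayleigh residual: δ_res = (δ₀ + 1000)·f^(α−1) − 1000
α = ε/1000 + 1 = 1.03710, so α − 1 = 0.03710
f^(α−1) = 0.373^(0.03710) = 0.964074
δ_res = (-10.2 + 1000) × 0.964074 − 1000 = 954.241 − 1000 = -45.76‰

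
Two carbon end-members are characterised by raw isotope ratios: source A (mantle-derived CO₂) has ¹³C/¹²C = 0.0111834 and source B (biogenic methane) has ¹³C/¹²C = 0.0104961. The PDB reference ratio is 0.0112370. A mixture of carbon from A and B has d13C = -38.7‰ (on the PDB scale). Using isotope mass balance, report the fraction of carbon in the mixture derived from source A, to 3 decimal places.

0.445

δ_A = (0.0111834/0.0112370 − 1)×1000 = (0.995230 − 1)×1000 = -4.770‰
δ_B = (0.0104961/0.0112370 − 1)×1000 = (0.934066 − 1)×1000 = -65.934‰
f_A = (δ_mix − δ_B)/(δ_A − δ_B) = (-38.7 − (-65.934))/(-4.770 − (-65.934))
f_A = 27.234 / 61.164 = 0.4453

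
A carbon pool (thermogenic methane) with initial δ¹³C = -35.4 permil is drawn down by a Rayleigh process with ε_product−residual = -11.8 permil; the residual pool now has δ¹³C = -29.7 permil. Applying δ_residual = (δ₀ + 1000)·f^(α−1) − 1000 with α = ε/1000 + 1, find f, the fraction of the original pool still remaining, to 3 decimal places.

α − 1 = ε/1000 = -0.0118
(δ_res + 1000)/(δ₀ + 1000) = (-29.7 + 1000)/(-35.4 + 1000) = 970.3/964.6 = 1.005909
f = 1.005909^(1/-0.0118) = exp(ln(1.005909)/-0.0118) = exp(0.00589/-0.0118)
f = exp(-0.4993) = 0.6070

0.607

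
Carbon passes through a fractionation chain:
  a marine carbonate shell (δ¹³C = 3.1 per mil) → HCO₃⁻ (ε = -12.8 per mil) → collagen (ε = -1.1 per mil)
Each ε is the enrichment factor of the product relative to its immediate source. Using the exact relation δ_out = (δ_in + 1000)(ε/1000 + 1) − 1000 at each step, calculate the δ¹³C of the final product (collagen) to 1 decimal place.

-10.8 per mil

step 1: δ = (3.10 + 1000)·(-12.8/1000 + 1) − 1000 = -9.74 per mil
step 2: δ = (-9.74 + 1000)·(-1.1/1000 + 1) − 1000 = -10.83 per mil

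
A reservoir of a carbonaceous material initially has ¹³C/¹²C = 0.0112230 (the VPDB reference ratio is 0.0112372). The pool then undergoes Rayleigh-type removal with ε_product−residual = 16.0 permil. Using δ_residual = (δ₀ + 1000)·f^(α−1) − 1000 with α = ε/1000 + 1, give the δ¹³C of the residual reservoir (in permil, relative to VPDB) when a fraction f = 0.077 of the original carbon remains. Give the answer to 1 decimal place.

δ₀ = (0.0112230/0.0112372 − 1)×1000 = (0.998736 − 1)×1000 = -1.264 permil
α − 1 = ε/1000 = 0.0160
f^(α−1) = 0.077^(0.0160) = 0.959807
δ_res = (-1.264 + 1000) × 0.959807 − 1000 = 958.594 − 1000 = -41.41 permil

-41.4 permil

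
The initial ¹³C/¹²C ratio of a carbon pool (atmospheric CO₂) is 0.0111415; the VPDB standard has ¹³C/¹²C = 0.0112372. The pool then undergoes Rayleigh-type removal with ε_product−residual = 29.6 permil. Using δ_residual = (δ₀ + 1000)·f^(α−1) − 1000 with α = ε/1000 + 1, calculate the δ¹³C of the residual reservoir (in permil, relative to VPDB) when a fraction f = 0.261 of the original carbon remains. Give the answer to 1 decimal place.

δ₀ = (0.0111415/0.0112372 − 1)×1000 = (0.991484 − 1)×1000 = -8.516 permil
α − 1 = ε/1000 = 0.0296
f^(α−1) = 0.261^(0.0296) = 0.961020
δ_res = (-8.516 + 1000) × 0.961020 − 1000 = 952.836 − 1000 = -47.16 permil

-47.2 permil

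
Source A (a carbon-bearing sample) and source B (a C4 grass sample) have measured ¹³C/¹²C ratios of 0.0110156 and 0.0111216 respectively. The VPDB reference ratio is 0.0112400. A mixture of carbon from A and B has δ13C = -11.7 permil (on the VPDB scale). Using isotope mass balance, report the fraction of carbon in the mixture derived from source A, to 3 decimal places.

0.124

δ_A = (0.0110156/0.0112400 − 1)×1000 = (0.980036 − 1)×1000 = -19.964 permil
δ_B = (0.0111216/0.0112400 − 1)×1000 = (0.989466 − 1)×1000 = -10.534 permil
f_A = (δ_mix − δ_B)/(δ_A − δ_B) = (-11.7 − (-10.534))/(-19.964 − (-10.534))
f_A = -1.166 / -9.431 = 0.1237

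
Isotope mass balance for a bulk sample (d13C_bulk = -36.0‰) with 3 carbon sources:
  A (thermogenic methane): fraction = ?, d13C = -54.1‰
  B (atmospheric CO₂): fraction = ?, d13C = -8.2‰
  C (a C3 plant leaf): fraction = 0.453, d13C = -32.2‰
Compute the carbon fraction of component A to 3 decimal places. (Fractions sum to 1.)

0.369

Let f_A and f_B be the unknown fractions; fractions sum to 1 so f_A + f_B = 0.547.
Mass balance: Σ fᵢ·δᵢ = δ_bulk ⇒ f_A·(-54.1) + f_B·(-8.2) = -36.0 − (-14.587) = -21.413
Substitute f_B = 0.547 − f_A:
f_A·(-54.1 − -8.2) = -21.413 − 0.547×(-8.2) = -16.928
f_A = -16.928 / -45.9 = 0.3688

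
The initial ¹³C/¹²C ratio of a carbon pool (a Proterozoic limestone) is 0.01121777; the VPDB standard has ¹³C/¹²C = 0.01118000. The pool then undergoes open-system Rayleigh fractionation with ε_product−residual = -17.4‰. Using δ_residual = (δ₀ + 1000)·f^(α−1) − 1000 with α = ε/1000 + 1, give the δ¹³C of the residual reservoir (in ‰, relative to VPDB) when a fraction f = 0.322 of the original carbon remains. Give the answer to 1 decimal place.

δ₀ = (0.01121777/0.01118000 − 1)×1000 = (1.003378 − 1)×1000 = 3.378‰
α − 1 = ε/1000 = -0.0174
f^(α−1) = 0.322^(-0.0174) = 1.019913
δ_res = (3.378 + 1000) × 1.019913 − 1000 = 1023.359 − 1000 = 23.36‰

23.4‰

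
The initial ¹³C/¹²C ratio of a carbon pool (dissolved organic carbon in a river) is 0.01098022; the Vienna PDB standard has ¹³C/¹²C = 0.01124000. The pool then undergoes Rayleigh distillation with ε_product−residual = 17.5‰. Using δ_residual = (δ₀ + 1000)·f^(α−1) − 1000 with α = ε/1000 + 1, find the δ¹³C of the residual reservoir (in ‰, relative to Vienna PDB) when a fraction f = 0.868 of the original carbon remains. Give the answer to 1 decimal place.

δ₀ = (0.01098022/0.01124000 − 1)×1000 = (0.976888 − 1)×1000 = -23.112‰
α − 1 = ε/1000 = 0.0175
f^(α−1) = 0.868^(0.0175) = 0.997526
δ_res = (-23.112 + 1000) × 0.997526 − 1000 = 974.471 − 1000 = -25.53‰

-25.5‰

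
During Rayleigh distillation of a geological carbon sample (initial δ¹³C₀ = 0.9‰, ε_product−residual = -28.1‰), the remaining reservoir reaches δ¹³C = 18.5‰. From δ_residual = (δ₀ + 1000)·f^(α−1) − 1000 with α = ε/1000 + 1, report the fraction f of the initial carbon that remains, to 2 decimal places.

α − 1 = ε/1000 = -0.0281
(δ_res + 1000)/(δ₀ + 1000) = (18.5 + 1000)/(0.9 + 1000) = 1018.5/1000.9 = 1.017584
f = 1.017584^(1/-0.0281) = exp(ln(1.017584)/-0.0281) = exp(0.01743/-0.0281)
f = exp(-0.6203) = 0.5378

0.54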